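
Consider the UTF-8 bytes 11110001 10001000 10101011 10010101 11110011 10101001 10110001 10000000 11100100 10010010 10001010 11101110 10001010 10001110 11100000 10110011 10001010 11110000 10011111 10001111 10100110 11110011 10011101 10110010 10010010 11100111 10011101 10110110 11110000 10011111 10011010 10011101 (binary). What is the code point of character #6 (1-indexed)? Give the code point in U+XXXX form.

Offset 0: leading byte 0xF1 = 11110001 → 4-byte char #1 = F1 88 AB 95.
Offset 4: leading byte 0xF3 = 11110011 → 4-byte char #2 = F3 A9 B1 80.
Offset 8: leading byte 0xE4 = 11100100 → 3-byte char #3 = E4 92 8A.
Offset 11: leading byte 0xEE = 11101110 → 3-byte char #4 = EE 8A 8E.
Offset 14: leading byte 0xE0 = 11100000 → 3-byte char #5 = E0 B3 8A.
Offset 17: leading byte 0xF0 = 11110000 → 4-byte char #6 = F0 9F 8F A6.
Leading byte 0xF0 = 11110000 matches 11110xxx → 4-byte sequence.
Byte 1: 0xF0 = 11110000, payload 000 (3 bits).
Byte 2: 0x9F = 10011111 (10xxxxxx ✓), payload 011111.
Byte 3: 0x8F = 10001111 (10xxxxxx ✓), payload 001111.
Byte 4: 0xA6 = 10100110 (10xxxxxx ✓), payload 100110.
Concatenate: 000011111001111100110 = 0x1F3E6 (21 bits → U+1F3E6).

U+1F3E6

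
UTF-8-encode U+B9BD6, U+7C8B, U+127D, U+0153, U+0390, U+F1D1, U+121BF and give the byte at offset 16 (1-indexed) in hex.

0x87

1-indexed offset 16 is 0-indexed offset 15.
U+B9BD6 → 4-byte form F2 B9 AF 96 at offsets 0–3.
U+7C8B → 3-byte form E7 B2 8B at offsets 4–6.
U+127D → 3-byte form E1 89 BD at offsets 7–9.
U+0153 → 2-byte form C5 93 at offsets 10–11.
U+0390 → 2-byte form CE 90 at offsets 12–13.
U+F1D1 → 3-byte form EF 87 91 at offsets 14–16.
Offset 15 falls in char 6's range; it's byte 2 of EF 87 91 = 0x87.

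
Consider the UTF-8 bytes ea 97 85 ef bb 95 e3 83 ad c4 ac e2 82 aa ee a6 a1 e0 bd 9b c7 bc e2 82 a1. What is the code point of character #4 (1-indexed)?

U+012C

Offset 0: leading byte 0xEA = 11101010 → 3-byte char #1 = EA 97 85.
Offset 3: leading byte 0xEF = 11101111 → 3-byte char #2 = EF BB 95.
Offset 6: leading byte 0xE3 = 11100011 → 3-byte char #3 = E3 83 AD.
Offset 9: leading byte 0xC4 = 11000100 → 2-byte char #4 = C4 AC.
Leading byte 0xC4 = 11000100 matches 110xxxxx → 2-byte sequence.
Byte 1: 0xC4 = 11000100, payload 00100 (5 bits).
Byte 2: 0xAC = 10101100 (10xxxxxx ✓), payload 101100.
Concatenate: 00100101100 = 0x12C (11 bits → U+012C).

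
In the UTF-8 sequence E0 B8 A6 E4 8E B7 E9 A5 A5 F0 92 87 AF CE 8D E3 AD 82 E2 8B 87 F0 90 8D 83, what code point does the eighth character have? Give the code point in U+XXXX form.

Offset 0: leading byte 0xE0 = 11100000 → 3-byte char #1 = E0 B8 A6.
Offset 3: leading byte 0xE4 = 11100100 → 3-byte char #2 = E4 8E B7.
Offset 6: leading byte 0xE9 = 11101001 → 3-byte char #3 = E9 A5 A5.
Offset 9: leading byte 0xF0 = 11110000 → 4-byte char #4 = F0 92 87 AF.
Offset 13: leading byte 0xCE = 11001110 → 2-byte char #5 = CE 8D.
Offset 15: leading byte 0xE3 = 11100011 → 3-byte char #6 = E3 AD 82.
Offset 18: leading byte 0xE2 = 11100010 → 3-byte char #7 = E2 8B 87.
Offset 21: leading byte 0xF0 = 11110000 → 4-byte char #8 = F0 90 8D 83.
Leading byte 0xF0 = 11110000 matches 11110xxx → 4-byte sequence.
Byte 1: 0xF0 = 11110000, payload 000 (3 bits).
Byte 2: 0x90 = 10010000 (10xxxxxx ✓), payload 010000.
Byte 3: 0x8D = 10001101 (10xxxxxx ✓), payload 001101.
Byte 4: 0x83 = 10000011 (10xxxxxx ✓), payload 000011.
Concatenate: 000010000001101000011 = 0x10343 (21 bits → U+10343).

U+10343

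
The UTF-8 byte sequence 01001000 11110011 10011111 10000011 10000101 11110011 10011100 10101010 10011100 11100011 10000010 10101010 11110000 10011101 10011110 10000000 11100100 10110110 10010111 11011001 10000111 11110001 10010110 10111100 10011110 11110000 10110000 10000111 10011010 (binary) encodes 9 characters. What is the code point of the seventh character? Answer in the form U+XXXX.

U+0647

Offset 0: leading byte 0x48 = 01001000 → 1-byte char #1 = 48.
Offset 1: leading byte 0xF3 = 11110011 → 4-byte char #2 = F3 9F 83 85.
Offset 5: leading byte 0xF3 = 11110011 → 4-byte char #3 = F3 9C AA 9C.
Offset 9: leading byte 0xE3 = 11100011 → 3-byte char #4 = E3 82 AA.
Offset 12: leading byte 0xF0 = 11110000 → 4-byte char #5 = F0 9D 9E 80.
Offset 16: leading byte 0xE4 = 11100100 → 3-byte char #6 = E4 B6 97.
Offset 19: leading byte 0xD9 = 11011001 → 2-byte char #7 = D9 87.
Leading byte 0xD9 = 11011001 matches 110xxxxx → 2-byte sequence.
Byte 1: 0xD9 = 11011001, payload 11001 (5 bits).
Byte 2: 0x87 = 10000111 (10xxxxxx ✓), payload 000111.
Concatenate: 11001000111 = 0x647 (11 bits → U+0647).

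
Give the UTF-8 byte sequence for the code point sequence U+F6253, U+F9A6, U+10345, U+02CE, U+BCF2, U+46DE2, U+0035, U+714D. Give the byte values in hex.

U+F6253: 4-byte form → F3 B6 89 93.
U+F9A6: 3-byte form → EF A6 A6.
U+10345: 4-byte form → F0 90 8D 85.
U+02CE: 2-byte form → CB 8E.
U+BCF2: 3-byte form → EB B3 B2.
U+46DE2: 4-byte form → F1 86 B7 A2.
U+0035: 1-byte form → 35.
U+714D: 3-byte form → E7 85 8D.
Concatenated (24 bytes): F3 B6 89 93 EF A6 A6 F0 90 8D 85 CB 8E EB B3 B2 F1 86 B7 A2 35 E7 85 8D.

F3 B6 89 93 EF A6 A6 F0 90 8D 85 CB 8E EB B3 B2 F1 86 B7 A2 35 E7 85 8D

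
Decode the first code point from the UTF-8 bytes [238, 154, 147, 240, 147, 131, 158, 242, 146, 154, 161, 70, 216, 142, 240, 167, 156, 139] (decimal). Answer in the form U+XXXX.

Offset 0: leading byte 0xEE = 11101110 → 3-byte char #1 = EE 9A 93.
Leading byte 0xEE = 11101110 matches 1110xxxx → 3-byte sequence.
Byte 1: 0xEE = 11101110, payload 1110 (4 bits).
Byte 2: 0x9A = 10011010 (10xxxxxx ✓), payload 011010.
Byte 3: 0x93 = 10010011 (10xxxxxx ✓), payload 010011.
Concatenate: 1110011010010011 = 0xE693 (16 bits → U+E693).

U+E693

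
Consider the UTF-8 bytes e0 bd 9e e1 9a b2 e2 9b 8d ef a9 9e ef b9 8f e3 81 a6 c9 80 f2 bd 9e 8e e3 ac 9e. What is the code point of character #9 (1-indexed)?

Offset 0: leading byte 0xE0 = 11100000 → 3-byte char #1 = E0 BD 9E.
Offset 3: leading byte 0xE1 = 11100001 → 3-byte char #2 = E1 9A B2.
Offset 6: leading byte 0xE2 = 11100010 → 3-byte char #3 = E2 9B 8D.
Offset 9: leading byte 0xEF = 11101111 → 3-byte char #4 = EF A9 9E.
Offset 12: leading byte 0xEF = 11101111 → 3-byte char #5 = EF B9 8F.
Offset 15: leading byte 0xE3 = 11100011 → 3-byte char #6 = E3 81 A6.
Offset 18: leading byte 0xC9 = 11001001 → 2-byte char #7 = C9 80.
Offset 20: leading byte 0xF2 = 11110010 → 4-byte char #8 = F2 BD 9E 8E.
Offset 24: leading byte 0xE3 = 11100011 → 3-byte char #9 = E3 AC 9E.
Leading byte 0xE3 = 11100011 matches 1110xxxx → 3-byte sequence.
Byte 1: 0xE3 = 11100011, payload 0011 (4 bits).
Byte 2: 0xAC = 10101100 (10xxxxxx ✓), payload 101100.
Byte 3: 0x9E = 10011110 (10xxxxxx ✓), payload 011110.
Concatenate: 0011101100011110 = 0x3B1E (16 bits → U+3B1E).

U+3B1E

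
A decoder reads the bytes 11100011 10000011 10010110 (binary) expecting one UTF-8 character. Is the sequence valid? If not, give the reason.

valid

Leading byte 0xE3 = 11100011 → 3-byte form.
Continuation bytes 0x83=10000011, 0x96=10010110 all match 10xxxxxx.
Decoded value 0x30D6 is ≥ 0x800 (shortest form) and not a surrogate.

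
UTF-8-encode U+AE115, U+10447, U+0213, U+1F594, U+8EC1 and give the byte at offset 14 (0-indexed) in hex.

0xE8

U+AE115 → 4-byte form F2 AE 84 95 at offsets 0–3.
U+10447 → 4-byte form F0 90 91 87 at offsets 4–7.
U+0213 → 2-byte form C8 93 at offsets 8–9.
U+1F594 → 4-byte form F0 9F 96 94 at offsets 10–13.
U+8EC1 → 3-byte form E8 BB 81 at offsets 14–16.
Offset 14 falls in char 5's range; it's byte 1 of E8 BB 81 = 0xE8.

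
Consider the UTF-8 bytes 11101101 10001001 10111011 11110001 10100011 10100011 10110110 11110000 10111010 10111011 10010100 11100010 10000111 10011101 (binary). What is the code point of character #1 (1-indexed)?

Offset 0: leading byte 0xED = 11101101 → 3-byte char #1 = ED 89 BB.
Leading byte 0xED = 11101101 matches 1110xxxx → 3-byte sequence.
Byte 1: 0xED = 11101101, payload 1101 (4 bits).
Byte 2: 0x89 = 10001001 (10xxxxxx ✓), payload 001001.
Byte 3: 0xBB = 10111011 (10xxxxxx ✓), payload 111011.
Concatenate: 1101001001111011 = 0xD27B (16 bits → U+D27B).

U+D27B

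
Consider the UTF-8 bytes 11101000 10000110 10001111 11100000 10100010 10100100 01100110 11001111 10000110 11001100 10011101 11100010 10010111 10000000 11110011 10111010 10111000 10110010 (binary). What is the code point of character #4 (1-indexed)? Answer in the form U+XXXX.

U+03C6

Offset 0: leading byte 0xE8 = 11101000 → 3-byte char #1 = E8 86 8F.
Offset 3: leading byte 0xE0 = 11100000 → 3-byte char #2 = E0 A2 A4.
Offset 6: leading byte 0x66 = 01100110 → 1-byte char #3 = 66.
Offset 7: leading byte 0xCF = 11001111 → 2-byte char #4 = CF 86.
Leading byte 0xCF = 11001111 matches 110xxxxx → 2-byte sequence.
Byte 1: 0xCF = 11001111, payload 01111 (5 bits).
Byte 2: 0x86 = 10000110 (10xxxxxx ✓), payload 000110.
Concatenate: 01111000110 = 0x3C6 (11 bits → U+03C6).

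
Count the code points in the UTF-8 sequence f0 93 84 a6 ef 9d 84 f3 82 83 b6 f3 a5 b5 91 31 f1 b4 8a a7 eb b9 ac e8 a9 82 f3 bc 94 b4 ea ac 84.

Byte at offset 0: 0xF0 = 11110000 → 4-byte char (#1). Advance 4.
Byte at offset 4: 0xEF = 11101111 → 3-byte char (#2). Advance 3.
Byte at offset 7: 0xF3 = 11110011 → 4-byte char (#3). Advance 4.
Byte at offset 11: 0xF3 = 11110011 → 4-byte char (#4). Advance 4.
Byte at offset 15: 0x31 = 00110001 → 1-byte char (#5). Advance 1.
Byte at offset 16: 0xF1 = 11110001 → 4-byte char (#6). Advance 4.
Byte at offset 20: 0xEB = 11101011 → 3-byte char (#7). Advance 3.
Byte at offset 23: 0xE8 = 11101000 → 3-byte char (#8). Advance 3.
Byte at offset 26: 0xF3 = 11110011 → 4-byte char (#9). Advance 4.
Byte at offset 30: 0xEA = 11101010 → 3-byte char (#10). Advance 3.
Reached end at offset 33 after 10 code points.

10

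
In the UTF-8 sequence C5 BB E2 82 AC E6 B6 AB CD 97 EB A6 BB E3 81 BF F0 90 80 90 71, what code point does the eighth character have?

U+0071

Offset 0: leading byte 0xC5 = 11000101 → 2-byte char #1 = C5 BB.
Offset 2: leading byte 0xE2 = 11100010 → 3-byte char #2 = E2 82 AC.
Offset 5: leading byte 0xE6 = 11100110 → 3-byte char #3 = E6 B6 AB.
Offset 8: leading byte 0xCD = 11001101 → 2-byte char #4 = CD 97.
Offset 10: leading byte 0xEB = 11101011 → 3-byte char #5 = EB A6 BB.
Offset 13: leading byte 0xE3 = 11100011 → 3-byte char #6 = E3 81 BF.
Offset 16: leading byte 0xF0 = 11110000 → 4-byte char #7 = F0 90 80 90.
Offset 20: leading byte 0x71 = 01110001 → 1-byte char #8 = 71.
Leading byte 0x71 = 01110001 matches 0xxxxxxx → 1-byte sequence.
Byte 1: 0x71 = 01110001, payload 1110001 (7 bits).
Concatenate: 1110001 = 0x71 (7 bits → U+0071).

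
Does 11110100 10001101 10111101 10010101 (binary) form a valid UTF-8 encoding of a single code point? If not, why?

valid

Leading byte 0xF4 = 11110100 → 4-byte form.
Continuation bytes 0x8D=10001101, 0xBD=10111101, 0x95=10010101 all match 10xxxxxx.
Decoded value 0x10DF55 is ≥ 0x10000 (shortest form) and not a surrogate.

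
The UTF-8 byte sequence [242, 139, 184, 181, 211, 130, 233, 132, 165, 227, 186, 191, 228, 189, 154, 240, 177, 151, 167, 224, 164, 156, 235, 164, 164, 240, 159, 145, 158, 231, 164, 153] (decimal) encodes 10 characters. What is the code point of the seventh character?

Offset 0: leading byte 0xF2 = 11110010 → 4-byte char #1 = F2 8B B8 B5.
Offset 4: leading byte 0xD3 = 11010011 → 2-byte char #2 = D3 82.
Offset 6: leading byte 0xE9 = 11101001 → 3-byte char #3 = E9 84 A5.
Offset 9: leading byte 0xE3 = 11100011 → 3-byte char #4 = E3 BA BF.
Offset 12: leading byte 0xE4 = 11100100 → 3-byte char #5 = E4 BD 9A.
Offset 15: leading byte 0xF0 = 11110000 → 4-byte char #6 = F0 B1 97 A7.
Offset 19: leading byte 0xE0 = 11100000 → 3-byte char #7 = E0 A4 9C.
Leading byte 0xE0 = 11100000 matches 1110xxxx → 3-byte sequence.
Byte 1: 0xE0 = 11100000, payload 0000 (4 bits).
Byte 2: 0xA4 = 10100100 (10xxxxxx ✓), payload 100100.
Byte 3: 0x9C = 10011100 (10xxxxxx ✓), payload 011100.
Concatenate: 0000100100011100 = 0x91C (16 bits → U+091C).

U+091C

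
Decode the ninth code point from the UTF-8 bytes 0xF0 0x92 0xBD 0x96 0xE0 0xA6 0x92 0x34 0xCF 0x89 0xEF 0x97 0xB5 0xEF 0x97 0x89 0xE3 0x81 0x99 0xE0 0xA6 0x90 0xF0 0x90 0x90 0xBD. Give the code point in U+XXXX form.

Offset 0: leading byte 0xF0 = 11110000 → 4-byte char #1 = F0 92 BD 96.
Offset 4: leading byte 0xE0 = 11100000 → 3-byte char #2 = E0 A6 92.
Offset 7: leading byte 0x34 = 00110100 → 1-byte char #3 = 34.
Offset 8: leading byte 0xCF = 11001111 → 2-byte char #4 = CF 89.
Offset 10: leading byte 0xEF = 11101111 → 3-byte char #5 = EF 97 B5.
Offset 13: leading byte 0xEF = 11101111 → 3-byte char #6 = EF 97 89.
Offset 16: leading byte 0xE3 = 11100011 → 3-byte char #7 = E3 81 99.
Offset 19: leading byte 0xE0 = 11100000 → 3-byte char #8 = E0 A6 90.
Offset 22: leading byte 0xF0 = 11110000 → 4-byte char #9 = F0 90 90 BD.
Leading byte 0xF0 = 11110000 matches 11110xxx → 4-byte sequence.
Byte 1: 0xF0 = 11110000, payload 000 (3 bits).
Byte 2: 0x90 = 10010000 (10xxxxxx ✓), payload 010000.
Byte 3: 0x90 = 10010000 (10xxxxxx ✓), payload 010000.
Byte 4: 0xBD = 10111101 (10xxxxxx ✓), payload 111101.
Concatenate: 000010000010000111101 = 0x1043D (21 bits → U+1043D).

U+1043D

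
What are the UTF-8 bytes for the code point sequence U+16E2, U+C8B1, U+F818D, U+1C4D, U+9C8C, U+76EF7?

E1 9B A2 EC A2 B1 F3 B8 86 8D E1 B1 8D E9 B2 8C F1 B6 BB B7

U+16E2: 3-byte form → E1 9B A2.
U+C8B1: 3-byte form → EC A2 B1.
U+F818D: 4-byte form → F3 B8 86 8D.
U+1C4D: 3-byte form → E1 B1 8D.
U+9C8C: 3-byte form → E9 B2 8C.
U+76EF7: 4-byte form → F1 B6 BB B7.
Concatenated (20 bytes): E1 9B A2 EC A2 B1 F3 B8 86 8D E1 B1 8D E9 B2 8C F1 B6 BB B7.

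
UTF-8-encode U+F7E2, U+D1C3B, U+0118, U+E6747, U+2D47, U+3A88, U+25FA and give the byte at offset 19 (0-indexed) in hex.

0xE2

U+F7E2 → 3-byte form EF 9F A2 at offsets 0–2.
U+D1C3B → 4-byte form F3 91 B0 BB at offsets 3–6.
U+0118 → 2-byte form C4 98 at offsets 7–8.
U+E6747 → 4-byte form F3 A6 9D 87 at offsets 9–12.
U+2D47 → 3-byte form E2 B5 87 at offsets 13–15.
U+3A88 → 3-byte form E3 AA 88 at offsets 16–18.
U+25FA → 3-byte form E2 97 BA at offsets 19–21.
Offset 19 falls in char 7's range; it's byte 1 of E2 97 BA = 0xE2.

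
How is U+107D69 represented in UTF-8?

U+107D69 = 0x107D69 = 1080681 decimal. In range U+10000–U+10FFFF → 4-byte form: 11110xxx 10xxxxxx 10xxxxxx 10xxxxxx.
Binary (21 bits): 100000111110101101001.
Split 3+6+6+6: 100 | 000111 | 110101 | 101001.
Byte 1: 11110100 = 0xF4.
Byte 2: 10000111 = 0x87.
Byte 3: 10110101 = 0xB5.
Byte 4: 10101001 = 0xA9.

F4 87 B5 A9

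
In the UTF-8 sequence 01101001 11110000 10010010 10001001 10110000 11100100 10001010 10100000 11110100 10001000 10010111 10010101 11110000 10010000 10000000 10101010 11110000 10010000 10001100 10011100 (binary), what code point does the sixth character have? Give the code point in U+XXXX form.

Offset 0: leading byte 0x69 = 01101001 → 1-byte char #1 = 69.
Offset 1: leading byte 0xF0 = 11110000 → 4-byte char #2 = F0 92 89 B0.
Offset 5: leading byte 0xE4 = 11100100 → 3-byte char #3 = E4 8A A0.
Offset 8: leading byte 0xF4 = 11110100 → 4-byte char #4 = F4 88 97 95.
Offset 12: leading byte 0xF0 = 11110000 → 4-byte char #5 = F0 90 80 AA.
Offset 16: leading byte 0xF0 = 11110000 → 4-byte char #6 = F0 90 8C 9C.
Leading byte 0xF0 = 11110000 matches 11110xxx → 4-byte sequence.
Byte 1: 0xF0 = 11110000, payload 000 (3 bits).
Byte 2: 0x90 = 10010000 (10xxxxxx ✓), payload 010000.
Byte 3: 0x8C = 10001100 (10xxxxxx ✓), payload 001100.
Byte 4: 0x9C = 10011100 (10xxxxxx ✓), payload 011100.
Concatenate: 000010000001100011100 = 0x1031C (21 bits → U+1031C).

U+1031C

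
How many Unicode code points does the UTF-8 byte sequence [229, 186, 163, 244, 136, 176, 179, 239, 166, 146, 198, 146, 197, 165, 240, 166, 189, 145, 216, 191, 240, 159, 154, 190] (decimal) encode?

8

Byte at offset 0: 0xE5 = 11100101 → 3-byte char (#1). Advance 3.
Byte at offset 3: 0xF4 = 11110100 → 4-byte char (#2). Advance 4.
Byte at offset 7: 0xEF = 11101111 → 3-byte char (#3). Advance 3.
Byte at offset 10: 0xC6 = 11000110 → 2-byte char (#4). Advance 2.
Byte at offset 12: 0xC5 = 11000101 → 2-byte char (#5). Advance 2.
Byte at offset 14: 0xF0 = 11110000 → 4-byte char (#6). Advance 4.
Byte at offset 18: 0xD8 = 11011000 → 2-byte char (#7). Advance 2.
Byte at offset 20: 0xF0 = 11110000 → 4-byte char (#8). Advance 4.
Reached end at offset 24 after 8 code points.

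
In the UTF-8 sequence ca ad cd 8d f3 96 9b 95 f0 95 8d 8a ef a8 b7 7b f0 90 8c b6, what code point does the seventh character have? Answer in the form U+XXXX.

U+10336

Offset 0: leading byte 0xCA = 11001010 → 2-byte char #1 = CA AD.
Offset 2: leading byte 0xCD = 11001101 → 2-byte char #2 = CD 8D.
Offset 4: leading byte 0xF3 = 11110011 → 4-byte char #3 = F3 96 9B 95.
Offset 8: leading byte 0xF0 = 11110000 → 4-byte char #4 = F0 95 8D 8A.
Offset 12: leading byte 0xEF = 11101111 → 3-byte char #5 = EF A8 B7.
Offset 15: leading byte 0x7B = 01111011 → 1-byte char #6 = 7B.
Offset 16: leading byte 0xF0 = 11110000 → 4-byte char #7 = F0 90 8C B6.
Leading byte 0xF0 = 11110000 matches 11110xxx → 4-byte sequence.
Byte 1: 0xF0 = 11110000, payload 000 (3 bits).
Byte 2: 0x90 = 10010000 (10xxxxxx ✓), payload 010000.
Byte 3: 0x8C = 10001100 (10xxxxxx ✓), payload 001100.
Byte 4: 0xB6 = 10110110 (10xxxxxx ✓), payload 110110.
Concatenate: 000010000001100110110 = 0x10336 (21 bits → U+10336).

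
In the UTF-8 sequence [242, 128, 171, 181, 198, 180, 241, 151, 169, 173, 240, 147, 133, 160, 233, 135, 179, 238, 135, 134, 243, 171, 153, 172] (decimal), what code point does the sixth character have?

U+E1C6

Offset 0: leading byte 0xF2 = 11110010 → 4-byte char #1 = F2 80 AB B5.
Offset 4: leading byte 0xC6 = 11000110 → 2-byte char #2 = C6 B4.
Offset 6: leading byte 0xF1 = 11110001 → 4-byte char #3 = F1 97 A9 AD.
Offset 10: leading byte 0xF0 = 11110000 → 4-byte char #4 = F0 93 85 A0.
Offset 14: leading byte 0xE9 = 11101001 → 3-byte char #5 = E9 87 B3.
Offset 17: leading byte 0xEE = 11101110 → 3-byte char #6 = EE 87 86.
Leading byte 0xEE = 11101110 matches 1110xxxx → 3-byte sequence.
Byte 1: 0xEE = 11101110, payload 1110 (4 bits).
Byte 2: 0x87 = 10000111 (10xxxxxx ✓), payload 000111.
Byte 3: 0x86 = 10000110 (10xxxxxx ✓), payload 000110.
Concatenate: 1110000111000110 = 0xE1C6 (16 bits → U+E1C6).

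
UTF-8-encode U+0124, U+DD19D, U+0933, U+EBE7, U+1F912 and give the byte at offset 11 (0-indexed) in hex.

0xA7

U+0124 → 2-byte form C4 A4 at offsets 0–1.
U+DD19D → 4-byte form F3 9D 86 9D at offsets 2–5.
U+0933 → 3-byte form E0 A4 B3 at offsets 6–8.
U+EBE7 → 3-byte form EE AF A7 at offsets 9–11.
Offset 11 falls in char 4's range; it's byte 3 of EE AF A7 = 0xA7.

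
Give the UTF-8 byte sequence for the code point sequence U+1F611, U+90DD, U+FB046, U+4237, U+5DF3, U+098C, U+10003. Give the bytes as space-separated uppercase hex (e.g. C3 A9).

U+1F611: 4-byte form → F0 9F 98 91.
U+90DD: 3-byte form → E9 83 9D.
U+FB046: 4-byte form → F3 BB 81 86.
U+4237: 3-byte form → E4 88 B7.
U+5DF3: 3-byte form → E5 B7 B3.
U+098C: 3-byte form → E0 A6 8C.
U+10003: 4-byte form → F0 90 80 83.
Concatenated (24 bytes): F0 9F 98 91 E9 83 9D F3 BB 81 86 E4 88 B7 E5 B7 B3 E0 A6 8C F0 90 80 83.

F0 9F 98 91 E9 83 9D F3 BB 81 86 E4 88 B7 E5 B7 B3 E0 A6 8C F0 90 80 83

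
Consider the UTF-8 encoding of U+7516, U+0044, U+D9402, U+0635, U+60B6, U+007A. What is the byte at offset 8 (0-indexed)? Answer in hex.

U+7516 → 3-byte form E7 94 96 at offsets 0–2.
U+0044 → 1-byte form 44 at offsets 3–3.
U+D9402 → 4-byte form F3 99 90 82 at offsets 4–7.
U+0635 → 2-byte form D8 B5 at offsets 8–9.
Offset 8 falls in char 4's range; it's byte 1 of D8 B5 = 0xD8.

0xD8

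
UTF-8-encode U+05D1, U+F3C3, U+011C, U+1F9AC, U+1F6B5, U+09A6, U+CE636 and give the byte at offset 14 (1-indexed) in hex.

0x9A

1-indexed offset 14 is 0-indexed offset 13.
U+05D1 → 2-byte form D7 91 at offsets 0–1.
U+F3C3 → 3-byte form EF 8F 83 at offsets 2–4.
U+011C → 2-byte form C4 9C at offsets 5–6.
U+1F9AC → 4-byte form F0 9F A6 AC at offsets 7–10.
U+1F6B5 → 4-byte form F0 9F 9A B5 at offsets 11–14.
Offset 13 falls in char 5's range; it's byte 3 of F0 9F 9A B5 = 0x9A.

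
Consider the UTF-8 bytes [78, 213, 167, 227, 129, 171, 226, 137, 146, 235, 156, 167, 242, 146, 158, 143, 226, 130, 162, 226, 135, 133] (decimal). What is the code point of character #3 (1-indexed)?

U+306B

Offset 0: leading byte 0x4E = 01001110 → 1-byte char #1 = 4E.
Offset 1: leading byte 0xD5 = 11010101 → 2-byte char #2 = D5 A7.
Offset 3: leading byte 0xE3 = 11100011 → 3-byte char #3 = E3 81 AB.
Leading byte 0xE3 = 11100011 matches 1110xxxx → 3-byte sequence.
Byte 1: 0xE3 = 11100011, payload 0011 (4 bits).
Byte 2: 0x81 = 10000001 (10xxxxxx ✓), payload 000001.
Byte 3: 0xAB = 10101011 (10xxxxxx ✓), payload 101011.
Concatenate: 0011000001101011 = 0x306B (16 bits → U+306B).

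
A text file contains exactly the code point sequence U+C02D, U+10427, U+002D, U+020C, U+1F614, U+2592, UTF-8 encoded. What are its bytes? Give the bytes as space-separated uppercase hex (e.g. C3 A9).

EC 80 AD F0 90 90 A7 2D C8 8C F0 9F 98 94 E2 96 92

U+C02D: 3-byte form → EC 80 AD.
U+10427: 4-byte form → F0 90 90 A7.
U+002D: 1-byte form → 2D.
U+020C: 2-byte form → C8 8C.
U+1F614: 4-byte form → F0 9F 98 94.
U+2592: 3-byte form → E2 96 92.
Concatenated (17 bytes): EC 80 AD F0 90 90 A7 2D C8 8C F0 9F 98 94 E2 96 92.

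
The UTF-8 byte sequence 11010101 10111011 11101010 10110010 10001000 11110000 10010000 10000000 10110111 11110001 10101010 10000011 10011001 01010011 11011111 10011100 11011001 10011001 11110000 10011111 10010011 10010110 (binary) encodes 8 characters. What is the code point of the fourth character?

U+6A0D9

Offset 0: leading byte 0xD5 = 11010101 → 2-byte char #1 = D5 BB.
Offset 2: leading byte 0xEA = 11101010 → 3-byte char #2 = EA B2 88.
Offset 5: leading byte 0xF0 = 11110000 → 4-byte char #3 = F0 90 80 B7.
Offset 9: leading byte 0xF1 = 11110001 → 4-byte char #4 = F1 AA 83 99.
Leading byte 0xF1 = 11110001 matches 11110xxx → 4-byte sequence.
Byte 1: 0xF1 = 11110001, payload 001 (3 bits).
Byte 2: 0xAA = 10101010 (10xxxxxx ✓), payload 101010.
Byte 3: 0x83 = 10000011 (10xxxxxx ✓), payload 000011.
Byte 4: 0x99 = 10011001 (10xxxxxx ✓), payload 011001.
Concatenate: 001101010000011011001 = 0x6A0D9 (21 bits → U+6A0D9).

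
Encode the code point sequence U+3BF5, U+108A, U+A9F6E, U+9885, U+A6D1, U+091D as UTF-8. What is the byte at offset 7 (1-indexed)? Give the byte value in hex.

0xF2

1-indexed offset 7 is 0-indexed offset 6.
U+3BF5 → 3-byte form E3 AF B5 at offsets 0–2.
U+108A → 3-byte form E1 82 8A at offsets 3–5.
U+A9F6E → 4-byte form F2 A9 BD AE at offsets 6–9.
Offset 6 falls in char 3's range; it's byte 1 of F2 A9 BD AE = 0xF2.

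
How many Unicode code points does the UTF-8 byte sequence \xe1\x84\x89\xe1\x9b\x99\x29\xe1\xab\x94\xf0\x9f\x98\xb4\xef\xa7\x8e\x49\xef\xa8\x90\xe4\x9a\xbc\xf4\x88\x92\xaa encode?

Byte at offset 0: 0xE1 = 11100001 → 3-byte char (#1). Advance 3.
Byte at offset 3: 0xE1 = 11100001 → 3-byte char (#2). Advance 3.
Byte at offset 6: 0x29 = 00101001 → 1-byte char (#3). Advance 1.
Byte at offset 7: 0xE1 = 11100001 → 3-byte char (#4). Advance 3.
Byte at offset 10: 0xF0 = 11110000 → 4-byte char (#5). Advance 4.
Byte at offset 14: 0xEF = 11101111 → 3-byte char (#6). Advance 3.
Byte at offset 17: 0x49 = 01001001 → 1-byte char (#7). Advance 1.
Byte at offset 18: 0xEF = 11101111 → 3-byte char (#8). Advance 3.
Byte at offset 21: 0xE4 = 11100100 → 3-byte char (#9). Advance 3.
Byte at offset 24: 0xF4 = 11110100 → 4-byte char (#10). Advance 4.
Reached end at offset 28 after 10 code points.

10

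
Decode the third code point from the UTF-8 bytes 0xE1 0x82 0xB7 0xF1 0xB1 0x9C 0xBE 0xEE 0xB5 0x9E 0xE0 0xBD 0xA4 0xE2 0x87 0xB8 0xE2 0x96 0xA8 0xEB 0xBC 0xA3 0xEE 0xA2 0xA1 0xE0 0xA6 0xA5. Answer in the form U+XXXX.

U+ED5E

Offset 0: leading byte 0xE1 = 11100001 → 3-byte char #1 = E1 82 B7.
Offset 3: leading byte 0xF1 = 11110001 → 4-byte char #2 = F1 B1 9C BE.
Offset 7: leading byte 0xEE = 11101110 → 3-byte char #3 = EE B5 9E.
Leading byte 0xEE = 11101110 matches 1110xxxx → 3-byte sequence.
Byte 1: 0xEE = 11101110, payload 1110 (4 bits).
Byte 2: 0xB5 = 10110101 (10xxxxxx ✓), payload 110101.
Byte 3: 0x9E = 10011110 (10xxxxxx ✓), payload 011110.
Concatenate: 1110110101011110 = 0xED5E (16 bits → U+ED5E).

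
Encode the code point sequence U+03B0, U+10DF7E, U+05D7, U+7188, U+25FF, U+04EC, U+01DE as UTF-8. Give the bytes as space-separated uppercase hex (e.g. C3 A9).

U+03B0: 2-byte form → CE B0.
U+10DF7E: 4-byte form → F4 8D BD BE.
U+05D7: 2-byte form → D7 97.
U+7188: 3-byte form → E7 86 88.
U+25FF: 3-byte form → E2 97 BF.
U+04EC: 2-byte form → D3 AC.
U+01DE: 2-byte form → C7 9E.
Concatenated (18 bytes): CE B0 F4 8D BD BE D7 97 E7 86 88 E2 97 BF D3 AC C7 9E.

CE B0 F4 8D BD BE D7 97 E7 86 88 E2 97 BF D3 AC C7 9E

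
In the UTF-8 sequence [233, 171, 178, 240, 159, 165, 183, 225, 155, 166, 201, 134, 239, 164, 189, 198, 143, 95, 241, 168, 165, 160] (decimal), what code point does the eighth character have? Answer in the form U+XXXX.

Offset 0: leading byte 0xE9 = 11101001 → 3-byte char #1 = E9 AB B2.
Offset 3: leading byte 0xF0 = 11110000 → 4-byte char #2 = F0 9F A5 B7.
Offset 7: leading byte 0xE1 = 11100001 → 3-byte char #3 = E1 9B A6.
Offset 10: leading byte 0xC9 = 11001001 → 2-byte char #4 = C9 86.
Offset 12: leading byte 0xEF = 11101111 → 3-byte char #5 = EF A4 BD.
Offset 15: leading byte 0xC6 = 11000110 → 2-byte char #6 = C6 8F.
Offset 17: leading byte 0x5F = 01011111 → 1-byte char #7 = 5F.
Offset 18: leading byte 0xF1 = 11110001 → 4-byte char #8 = F1 A8 A5 A0.
Leading byte 0xF1 = 11110001 matches 11110xxx → 4-byte sequence.
Byte 1: 0xF1 = 11110001, payload 001 (3 bits).
Byte 2: 0xA8 = 10101000 (10xxxxxx ✓), payload 101000.
Byte 3: 0xA5 = 10100101 (10xxxxxx ✓), payload 100101.
Byte 4: 0xA0 = 10100000 (10xxxxxx ✓), payload 100000.
Concatenate: 001101000100101100000 = 0x68960 (21 bits → U+68960).

U+68960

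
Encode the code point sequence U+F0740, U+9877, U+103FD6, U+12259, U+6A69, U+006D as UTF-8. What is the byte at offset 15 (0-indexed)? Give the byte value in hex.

U+F0740 → 4-byte form F3 B0 9D 80 at offsets 0–3.
U+9877 → 3-byte form E9 A1 B7 at offsets 4–6.
U+103FD6 → 4-byte form F4 83 BF 96 at offsets 7–10.
U+12259 → 4-byte form F0 92 89 99 at offsets 11–14.
U+6A69 → 3-byte form E6 A9 A9 at offsets 15–17.
Offset 15 falls in char 5's range; it's byte 1 of E6 A9 A9 = 0xE6.

0xE6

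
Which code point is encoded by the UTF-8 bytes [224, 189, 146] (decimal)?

U+0F52

Leading byte 0xE0 = 11100000 matches 1110xxxx → 3-byte sequence.
Byte 1: 0xE0 = 11100000, payload 0000 (4 bits).
Byte 2: 0xBD = 10111101 (10xxxxxx ✓), payload 111101.
Byte 3: 0x92 = 10010010 (10xxxxxx ✓), payload 010010.
Concatenate: 0000111101010010 = 0xF52 (16 bits → U+0F52).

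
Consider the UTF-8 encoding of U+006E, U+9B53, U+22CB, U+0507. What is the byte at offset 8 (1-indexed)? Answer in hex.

1-indexed offset 8 is 0-indexed offset 7.
U+006E → 1-byte form 6E at offsets 0–0.
U+9B53 → 3-byte form E9 AD 93 at offsets 1–3.
U+22CB → 3-byte form E2 8B 8B at offsets 4–6.
U+0507 → 2-byte form D4 87 at offsets 7–8.
Offset 7 falls in char 4's range; it's byte 1 of D4 87 = 0xD4.

0xD4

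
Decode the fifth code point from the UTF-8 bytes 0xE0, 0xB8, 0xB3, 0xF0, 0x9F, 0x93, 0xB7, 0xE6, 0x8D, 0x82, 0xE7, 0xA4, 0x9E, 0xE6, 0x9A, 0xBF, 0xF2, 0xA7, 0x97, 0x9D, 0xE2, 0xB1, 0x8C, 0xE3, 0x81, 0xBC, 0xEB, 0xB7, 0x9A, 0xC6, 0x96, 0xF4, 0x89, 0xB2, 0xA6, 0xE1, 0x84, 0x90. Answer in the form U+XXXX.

Offset 0: leading byte 0xE0 = 11100000 → 3-byte char #1 = E0 B8 B3.
Offset 3: leading byte 0xF0 = 11110000 → 4-byte char #2 = F0 9F 93 B7.
Offset 7: leading byte 0xE6 = 11100110 → 3-byte char #3 = E6 8D 82.
Offset 10: leading byte 0xE7 = 11100111 → 3-byte char #4 = E7 A4 9E.
Offset 13: leading byte 0xE6 = 11100110 → 3-byte char #5 = E6 9A BF.
Leading byte 0xE6 = 11100110 matches 1110xxxx → 3-byte sequence.
Byte 1: 0xE6 = 11100110, payload 0110 (4 bits).
Byte 2: 0x9A = 10011010 (10xxxxxx ✓), payload 011010.
Byte 3: 0xBF = 10111111 (10xxxxxx ✓), payload 111111.
Concatenate: 0110011010111111 = 0x66BF (16 bits → U+66BF).

U+66BF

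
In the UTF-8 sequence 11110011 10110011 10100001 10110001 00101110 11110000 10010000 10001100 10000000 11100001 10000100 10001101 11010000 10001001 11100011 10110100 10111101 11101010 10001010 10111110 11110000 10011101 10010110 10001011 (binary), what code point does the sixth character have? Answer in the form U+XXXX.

U+3D3D

Offset 0: leading byte 0xF3 = 11110011 → 4-byte char #1 = F3 B3 A1 B1.
Offset 4: leading byte 0x2E = 00101110 → 1-byte char #2 = 2E.
Offset 5: leading byte 0xF0 = 11110000 → 4-byte char #3 = F0 90 8C 80.
Offset 9: leading byte 0xE1 = 11100001 → 3-byte char #4 = E1 84 8D.
Offset 12: leading byte 0xD0 = 11010000 → 2-byte char #5 = D0 89.
Offset 14: leading byte 0xE3 = 11100011 → 3-byte char #6 = E3 B4 BD.
Leading byte 0xE3 = 11100011 matches 1110xxxx → 3-byte sequence.
Byte 1: 0xE3 = 11100011, payload 0011 (4 bits).
Byte 2: 0xB4 = 10110100 (10xxxxxx ✓), payload 110100.
Byte 3: 0xBD = 10111101 (10xxxxxx ✓), payload 111101.
Concatenate: 0011110100111101 = 0x3D3D (16 bits → U+3D3D).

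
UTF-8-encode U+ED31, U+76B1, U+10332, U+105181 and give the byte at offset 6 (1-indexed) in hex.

1-indexed offset 6 is 0-indexed offset 5.
U+ED31 → 3-byte form EE B4 B1 at offsets 0–2.
U+76B1 → 3-byte form E7 9A B1 at offsets 3–5.
Offset 5 falls in char 2's range; it's byte 3 of E7 9A B1 = 0xB1.

0xB1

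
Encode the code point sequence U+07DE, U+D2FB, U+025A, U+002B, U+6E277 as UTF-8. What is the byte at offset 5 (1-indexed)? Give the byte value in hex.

0xBB

1-indexed offset 5 is 0-indexed offset 4.
U+07DE → 2-byte form DF 9E at offsets 0–1.
U+D2FB → 3-byte form ED 8B BB at offsets 2–4.
Offset 4 falls in char 2's range; it's byte 3 of ED 8B BB = 0xBB.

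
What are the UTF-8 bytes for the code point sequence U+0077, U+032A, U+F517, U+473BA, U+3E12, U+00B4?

U+0077: 1-byte form → 77.
U+032A: 2-byte form → CC AA.
U+F517: 3-byte form → EF 94 97.
U+473BA: 4-byte form → F1 87 8E BA.
U+3E12: 3-byte form → E3 B8 92.
U+00B4: 2-byte form → C2 B4.
Concatenated (15 bytes): 77 CC AA EF 94 97 F1 87 8E BA E3 B8 92 C2 B4.

77 CC AA EF 94 97 F1 87 8E BA E3 B8 92 C2 B4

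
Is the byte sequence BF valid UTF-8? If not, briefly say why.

invalid (continuation byte with no leading byte)

Byte 0xBF = 10111111 has the form 10xxxxxx — a continuation byte — but there is no preceding leading byte.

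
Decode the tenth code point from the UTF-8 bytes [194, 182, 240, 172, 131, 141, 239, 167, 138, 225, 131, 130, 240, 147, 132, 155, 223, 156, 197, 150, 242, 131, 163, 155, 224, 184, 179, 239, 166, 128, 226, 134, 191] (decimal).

Offset 0: leading byte 0xC2 = 11000010 → 2-byte char #1 = C2 B6.
Offset 2: leading byte 0xF0 = 11110000 → 4-byte char #2 = F0 AC 83 8D.
Offset 6: leading byte 0xEF = 11101111 → 3-byte char #3 = EF A7 8A.
Offset 9: leading byte 0xE1 = 11100001 → 3-byte char #4 = E1 83 82.
Offset 12: leading byte 0xF0 = 11110000 → 4-byte char #5 = F0 93 84 9B.
Offset 16: leading byte 0xDF = 11011111 → 2-byte char #6 = DF 9C.
Offset 18: leading byte 0xC5 = 11000101 → 2-byte char #7 = C5 96.
Offset 20: leading byte 0xF2 = 11110010 → 4-byte char #8 = F2 83 A3 9B.
Offset 24: leading byte 0xE0 = 11100000 → 3-byte char #9 = E0 B8 B3.
Offset 27: leading byte 0xEF = 11101111 → 3-byte char #10 = EF A6 80.
Leading byte 0xEF = 11101111 matches 1110xxxx → 3-byte sequence.
Byte 1: 0xEF = 11101111, payload 1111 (4 bits).
Byte 2: 0xA6 = 10100110 (10xxxxxx ✓), payload 100110.
Byte 3: 0x80 = 10000000 (10xxxxxx ✓), payload 000000.
Concatenate: 1111100110000000 = 0xF980 (16 bits → U+F980).

U+F980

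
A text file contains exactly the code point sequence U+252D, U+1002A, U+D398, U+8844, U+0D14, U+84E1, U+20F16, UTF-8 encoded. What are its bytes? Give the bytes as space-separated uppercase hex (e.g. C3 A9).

U+252D: 3-byte form → E2 94 AD.
U+1002A: 4-byte form → F0 90 80 AA.
U+D398: 3-byte form → ED 8E 98.
U+8844: 3-byte form → E8 A1 84.
U+0D14: 3-byte form → E0 B4 94.
U+84E1: 3-byte form → E8 93 A1.
U+20F16: 4-byte form → F0 A0 BC 96.
Concatenated (23 bytes): E2 94 AD F0 90 80 AA ED 8E 98 E8 A1 84 E0 B4 94 E8 93 A1 F0 A0 BC 96.

E2 94 AD F0 90 80 AA ED 8E 98 E8 A1 84 E0 B4 94 E8 93 A1 F0 A0 BC 96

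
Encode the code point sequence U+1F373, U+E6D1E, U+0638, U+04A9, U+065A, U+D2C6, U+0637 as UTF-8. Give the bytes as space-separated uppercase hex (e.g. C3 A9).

U+1F373: 4-byte form → F0 9F 8D B3.
U+E6D1E: 4-byte form → F3 A6 B4 9E.
U+0638: 2-byte form → D8 B8.
U+04A9: 2-byte form → D2 A9.
U+065A: 2-byte form → D9 9A.
U+D2C6: 3-byte form → ED 8B 86.
U+0637: 2-byte form → D8 B7.
Concatenated (19 bytes): F0 9F 8D B3 F3 A6 B4 9E D8 B8 D2 A9 D9 9A ED 8B 86 D8 B7.

F0 9F 8D B3 F3 A6 B4 9E D8 B8 D2 A9 D9 9A ED 8B 86 D8 B7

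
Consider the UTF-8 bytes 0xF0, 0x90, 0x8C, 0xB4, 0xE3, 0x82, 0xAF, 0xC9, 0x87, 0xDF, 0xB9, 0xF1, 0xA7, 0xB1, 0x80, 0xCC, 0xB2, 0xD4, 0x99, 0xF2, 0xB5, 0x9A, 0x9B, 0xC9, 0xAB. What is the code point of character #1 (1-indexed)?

Offset 0: leading byte 0xF0 = 11110000 → 4-byte char #1 = F0 90 8C B4.
Leading byte 0xF0 = 11110000 matches 11110xxx → 4-byte sequence.
Byte 1: 0xF0 = 11110000, payload 000 (3 bits).
Byte 2: 0x90 = 10010000 (10xxxxxx ✓), payload 010000.
Byte 3: 0x8C = 10001100 (10xxxxxx ✓), payload 001100.
Byte 4: 0xB4 = 10110100 (10xxxxxx ✓), payload 110100.
Concatenate: 000010000001100110100 = 0x10334 (21 bits → U+10334).

U+10334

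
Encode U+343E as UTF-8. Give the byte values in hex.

U+343E = 0x343E = 13374 decimal. In range U+0800–U+FFFF → 3-byte form: 1110xxxx 10xxxxxx 10xxxxxx.
Binary (16 bits): 0011010000111110.
Split 4+6+6: 0011 | 010000 | 111110.
Byte 1: 11100011 = 0xE3.
Byte 2: 10010000 = 0x90.
Byte 3: 10111110 = 0xBE.

E3 90 BE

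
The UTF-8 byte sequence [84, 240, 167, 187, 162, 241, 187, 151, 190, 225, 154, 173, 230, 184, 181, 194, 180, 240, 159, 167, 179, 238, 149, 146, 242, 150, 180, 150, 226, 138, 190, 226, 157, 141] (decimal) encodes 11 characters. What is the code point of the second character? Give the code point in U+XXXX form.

Offset 0: leading byte 0x54 = 01010100 → 1-byte char #1 = 54.
Offset 1: leading byte 0xF0 = 11110000 → 4-byte char #2 = F0 A7 BB A2.
Leading byte 0xF0 = 11110000 matches 11110xxx → 4-byte sequence.
Byte 1: 0xF0 = 11110000, payload 000 (3 bits).
Byte 2: 0xA7 = 10100111 (10xxxxxx ✓), payload 100111.
Byte 3: 0xBB = 10111011 (10xxxxxx ✓), payload 111011.
Byte 4: 0xA2 = 10100010 (10xxxxxx ✓), payload 100010.
Concatenate: 000100111111011100010 = 0x27EE2 (21 bits → U+27EE2).

U+27EE2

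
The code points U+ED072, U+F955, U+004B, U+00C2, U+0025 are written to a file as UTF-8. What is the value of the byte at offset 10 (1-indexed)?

1-indexed offset 10 is 0-indexed offset 9.
U+ED072 → 4-byte form F3 AD 81 B2 at offsets 0–3.
U+F955 → 3-byte form EF A5 95 at offsets 4–6.
U+004B → 1-byte form 4B at offsets 7–7.
U+00C2 → 2-byte form C3 82 at offsets 8–9.
Offset 9 falls in char 4's range; it's byte 2 of C3 82 = 0x82.

0x82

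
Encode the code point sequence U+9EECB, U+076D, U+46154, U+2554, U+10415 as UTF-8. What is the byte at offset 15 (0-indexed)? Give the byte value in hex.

U+9EECB → 4-byte form F2 9E BB 8B at offsets 0–3.
U+076D → 2-byte form DD AD at offsets 4–5.
U+46154 → 4-byte form F1 86 85 94 at offsets 6–9.
U+2554 → 3-byte form E2 95 94 at offsets 10–12.
U+10415 → 4-byte form F0 90 90 95 at offsets 13–16.
Offset 15 falls in char 5's range; it's byte 3 of F0 90 90 95 = 0x90.

0x90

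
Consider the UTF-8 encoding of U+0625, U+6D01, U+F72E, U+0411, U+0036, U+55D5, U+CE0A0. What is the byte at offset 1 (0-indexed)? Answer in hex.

U+0625 → 2-byte form D8 A5 at offsets 0–1.
Offset 1 falls in char 1's range; it's byte 2 of D8 A5 = 0xA5.

0xA5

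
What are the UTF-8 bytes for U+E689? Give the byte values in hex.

U+E689 = 0xE689 = 59017 decimal. In range U+0800–U+FFFF → 3-byte form: 1110xxxx 10xxxxxx 10xxxxxx.
Binary (16 bits): 1110011010001001.
Split 4+6+6: 1110 | 011010 | 001001.
Byte 1: 11101110 = 0xEE.
Byte 2: 10011010 = 0x9A.
Byte 3: 10001001 = 0x89.

EE 9A 89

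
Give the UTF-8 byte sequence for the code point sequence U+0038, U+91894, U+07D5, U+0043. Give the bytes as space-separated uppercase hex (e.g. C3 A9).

U+0038: 1-byte form → 38.
U+91894: 4-byte form → F2 91 A2 94.
U+07D5: 2-byte form → DF 95.
U+0043: 1-byte form → 43.
Concatenated (8 bytes): 38 F2 91 A2 94 DF 95 43.

38 F2 91 A2 94 DF 95 43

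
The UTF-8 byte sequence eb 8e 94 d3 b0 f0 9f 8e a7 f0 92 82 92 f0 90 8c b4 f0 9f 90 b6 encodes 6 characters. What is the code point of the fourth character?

Offset 0: leading byte 0xEB = 11101011 → 3-byte char #1 = EB 8E 94.
Offset 3: leading byte 0xD3 = 11010011 → 2-byte char #2 = D3 B0.
Offset 5: leading byte 0xF0 = 11110000 → 4-byte char #3 = F0 9F 8E A7.
Offset 9: leading byte 0xF0 = 11110000 → 4-byte char #4 = F0 92 82 92.
Leading byte 0xF0 = 11110000 matches 11110xxx → 4-byte sequence.
Byte 1: 0xF0 = 11110000, payload 000 (3 bits).
Byte 2: 0x92 = 10010010 (10xxxxxx ✓), payload 010010.
Byte 3: 0x82 = 10000010 (10xxxxxx ✓), payload 000010.
Byte 4: 0x92 = 10010010 (10xxxxxx ✓), payload 010010.
Concatenate: 000010010000010010010 = 0x12092 (21 bits → U+12092).

U+12092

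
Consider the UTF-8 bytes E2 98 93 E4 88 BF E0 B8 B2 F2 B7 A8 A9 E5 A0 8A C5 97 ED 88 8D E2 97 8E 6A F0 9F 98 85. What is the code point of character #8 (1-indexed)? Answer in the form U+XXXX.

U+25CE

Offset 0: leading byte 0xE2 = 11100010 → 3-byte char #1 = E2 98 93.
Offset 3: leading byte 0xE4 = 11100100 → 3-byte char #2 = E4 88 BF.
Offset 6: leading byte 0xE0 = 11100000 → 3-byte char #3 = E0 B8 B2.
Offset 9: leading byte 0xF2 = 11110010 → 4-byte char #4 = F2 B7 A8 A9.
Offset 13: leading byte 0xE5 = 11100101 → 3-byte char #5 = E5 A0 8A.
Offset 16: leading byte 0xC5 = 11000101 → 2-byte char #6 = C5 97.
Offset 18: leading byte 0xED = 11101101 → 3-byte char #7 = ED 88 8D.
Offset 21: leading byte 0xE2 = 11100010 → 3-byte char #8 = E2 97 8E.
Leading byte 0xE2 = 11100010 matches 1110xxxx → 3-byte sequence.
Byte 1: 0xE2 = 11100010, payload 0010 (4 bits).
Byte 2: 0x97 = 10010111 (10xxxxxx ✓), payload 010111.
Byte 3: 0x8E = 10001110 (10xxxxxx ✓), payload 001110.
Concatenate: 0010010111001110 = 0x25CE (16 bits → U+25CE).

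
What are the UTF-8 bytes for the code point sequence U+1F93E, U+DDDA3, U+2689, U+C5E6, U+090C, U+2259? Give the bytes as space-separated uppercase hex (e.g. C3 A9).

U+1F93E: 4-byte form → F0 9F A4 BE.
U+DDDA3: 4-byte form → F3 9D B6 A3.
U+2689: 3-byte form → E2 9A 89.
U+C5E6: 3-byte form → EC 97 A6.
U+090C: 3-byte form → E0 A4 8C.
U+2259: 3-byte form → E2 89 99.
Concatenated (20 bytes): F0 9F A4 BE F3 9D B6 A3 E2 9A 89 EC 97 A6 E0 A4 8C E2 89 99.

F0 9F A4 BE F3 9D B6 A3 E2 9A 89 EC 97 A6 E0 A4 8C E2 89 99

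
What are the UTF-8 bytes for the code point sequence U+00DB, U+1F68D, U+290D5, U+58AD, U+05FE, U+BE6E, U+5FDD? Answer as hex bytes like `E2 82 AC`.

U+00DB: 2-byte form → C3 9B.
U+1F68D: 4-byte form → F0 9F 9A 8D.
U+290D5: 4-byte form → F0 A9 83 95.
U+58AD: 3-byte form → E5 A2 AD.
U+05FE: 2-byte form → D7 BE.
U+BE6E: 3-byte form → EB B9 AE.
U+5FDD: 3-byte form → E5 BF 9D.
Concatenated (21 bytes): C3 9B F0 9F 9A 8D F0 A9 83 95 E5 A2 AD D7 BE EB B9 AE E5 BF 9D.

C3 9B F0 9F 9A 8D F0 A9 83 95 E5 A2 AD D7 BE EB B9 AE E5 BF 9D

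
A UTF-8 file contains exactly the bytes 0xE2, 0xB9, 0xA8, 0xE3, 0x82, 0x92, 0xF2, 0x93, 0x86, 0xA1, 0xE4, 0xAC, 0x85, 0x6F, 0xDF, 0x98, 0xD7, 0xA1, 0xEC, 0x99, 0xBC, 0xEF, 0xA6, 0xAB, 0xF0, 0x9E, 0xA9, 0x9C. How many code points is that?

10

Byte at offset 0: 0xE2 = 11100010 → 3-byte char (#1). Advance 3.
Byte at offset 3: 0xE3 = 11100011 → 3-byte char (#2). Advance 3.
Byte at offset 6: 0xF2 = 11110010 → 4-byte char (#3). Advance 4.
Byte at offset 10: 0xE4 = 11100100 → 3-byte char (#4). Advance 3.
Byte at offset 13: 0x6F = 01101111 → 1-byte char (#5). Advance 1.
Byte at offset 14: 0xDF = 11011111 → 2-byte char (#6). Advance 2.
Byte at offset 16: 0xD7 = 11010111 → 2-byte char (#7). Advance 2.
Byte at offset 18: 0xEC = 11101100 → 3-byte char (#8). Advance 3.
Byte at offset 21: 0xEF = 11101111 → 3-byte char (#9). Advance 3.
Byte at offset 24: 0xF0 = 11110000 → 4-byte char (#10). Advance 4.
Reached end at offset 28 after 10 code points.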